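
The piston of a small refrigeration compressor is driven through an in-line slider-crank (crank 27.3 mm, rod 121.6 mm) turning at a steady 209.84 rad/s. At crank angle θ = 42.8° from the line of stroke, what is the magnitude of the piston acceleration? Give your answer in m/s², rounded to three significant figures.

906

ω = 209.8 rad/s
x(θ) = r cosθ + √(L² − r² sin²θ); with ω constant, a = ω²·d²x/dθ².
d²x/dθ² = −r cosθ − r²(cos2θ)/√u − r⁴ sin²2θ/(4u^{3/2}),  u = L² − r² sin²θ = 0.0144425 m².
Substituting r = 0.0273 m, L = 0.1216 m, θ = 42.8°: d²x/dθ² = -0.020586 m.
a = ω²·d²x/dθ² = (209.8)²·(-0.020586) = -906.47 m/s²;  |a| = 906.47 m/s².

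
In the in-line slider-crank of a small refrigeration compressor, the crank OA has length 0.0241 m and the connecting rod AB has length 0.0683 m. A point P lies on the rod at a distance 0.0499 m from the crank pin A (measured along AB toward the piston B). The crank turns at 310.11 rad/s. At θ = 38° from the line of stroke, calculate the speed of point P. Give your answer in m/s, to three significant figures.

5.78

ω = 310.1 rad/s.  Crank-pin speed |V_A| = rω = 7.4737 m/s, perpendicular to OA.
Rod angle: sinφ = −(r/L) sinθ ⇒ φ = -12.547°; ω_rod = −rω cosθ/√(L²−r²sin²θ) = -88.337 rad/s.
V_P = V_A + ω_rod × AP, with AP = 0.0499 m along the rod.
Components: V_Px = −rω sinθ − a·ω_rod·sinφ = -5.5588 m/s;  V_Py = rω cosθ + a·ω_rod·cosφ = +1.5866 m/s.
|V_P| = √(V_Px² + V_Py²) = 5.7808 m/s.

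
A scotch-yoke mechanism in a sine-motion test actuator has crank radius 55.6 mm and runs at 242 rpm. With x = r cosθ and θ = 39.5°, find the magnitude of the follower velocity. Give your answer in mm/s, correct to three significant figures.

896

ω = 25.34 rad/s (from 242 rpm).
x = r cosθ ⇒ ẋ = −rω sinθ.
|v| = rω|sinθ| = 0.0556·25.34·|sin 39.5°| = 0.89625 m/s = 896.25 mm/s.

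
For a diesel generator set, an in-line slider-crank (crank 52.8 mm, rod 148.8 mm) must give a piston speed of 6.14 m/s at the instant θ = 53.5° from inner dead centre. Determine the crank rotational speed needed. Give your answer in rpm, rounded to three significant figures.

For an in-line slider-crank, |v_piston| = rω|sinθ|·[1 + r cosθ/√(L² − r² sin²θ)].
With r = 0.0528 m, L = 0.1488 m, θ = 53.5°: the bracketed kinematic factor |dx/dθ| = 0.05179 m.
ω = v/|dx/dθ| = 6.14/0.05179 = 118.55 rad/s.
N = 60ω/(2π) = 1132.1 rpm.

1130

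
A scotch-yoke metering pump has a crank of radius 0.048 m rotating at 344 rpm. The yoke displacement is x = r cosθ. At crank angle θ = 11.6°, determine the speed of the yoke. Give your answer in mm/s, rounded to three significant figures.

ω = 36.02 rad/s (from 344 rpm).
x = r cosθ ⇒ ẋ = −rω sinθ.
|v| = rω|sinθ| = 0.048·36.02·|sin 11.6°| = 0.34769 m/s = 347.69 mm/s.

348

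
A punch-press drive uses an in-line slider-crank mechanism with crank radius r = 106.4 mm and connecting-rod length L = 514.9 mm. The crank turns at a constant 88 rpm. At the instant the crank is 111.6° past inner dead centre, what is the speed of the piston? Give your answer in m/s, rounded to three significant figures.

ω = 2π·88/60 = 9.215 rad/s
For an in-line slider-crank, x = r cosθ + √(L² − r² sin²θ), so v = −rω sinθ·[1 + r cosθ/√(L² − r² sin²θ)].
With r = 0.1064 m, L = 0.5149 m, θ = 111.6°: √(L² − r² sin²θ) = 0.50531 m.
v = −0.1064·9.215·0.92978·[1 + 0.1064·-0.36812/0.50531] = -0.84099 m/s.
|v| = 0.84099 m/s.

0.841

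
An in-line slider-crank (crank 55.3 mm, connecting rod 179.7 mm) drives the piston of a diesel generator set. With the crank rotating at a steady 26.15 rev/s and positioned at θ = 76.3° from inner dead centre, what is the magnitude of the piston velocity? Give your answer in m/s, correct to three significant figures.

9.50

ω = 2π·26.1 = 164.3 rad/s
For an in-line slider-crank, x = r cosθ + √(L² − r² sin²θ), so v = −rω sinθ·[1 + r cosθ/√(L² − r² sin²θ)].
With r = 0.0553 m, L = 0.1797 m, θ = 76.3°: √(L² − r² sin²θ) = 0.17148 m.
v = −0.0553·164.3·0.97155·[1 + 0.0553·0.23684/0.17148] = -9.5018 m/s.
|v| = 9.5018 m/s.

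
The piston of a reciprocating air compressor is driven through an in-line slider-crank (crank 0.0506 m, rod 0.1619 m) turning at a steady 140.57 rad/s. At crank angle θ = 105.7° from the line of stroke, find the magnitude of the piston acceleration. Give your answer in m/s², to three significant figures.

548

ω = 140.6 rad/s
x(θ) = r cosθ + √(L² − r² sin²θ); with ω constant, a = ω²·d²x/dθ².
d²x/dθ² = −r cosθ − r²(cos2θ)/√u − r⁴ sin²2θ/(4u^{3/2}),  u = L² − r² sin²θ = 0.0238387 m².
Substituting r = 0.0506 m, L = 0.1619 m, θ = 105.7°: d²x/dθ² = +0.027726 m.
a = ω²·d²x/dθ² = (140.6)²·(+0.027726) = +547.86 m/s²;  |a| = 547.86 m/s².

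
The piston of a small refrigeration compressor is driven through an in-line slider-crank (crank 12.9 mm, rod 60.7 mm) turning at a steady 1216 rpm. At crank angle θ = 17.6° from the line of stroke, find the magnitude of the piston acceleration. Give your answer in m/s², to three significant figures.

236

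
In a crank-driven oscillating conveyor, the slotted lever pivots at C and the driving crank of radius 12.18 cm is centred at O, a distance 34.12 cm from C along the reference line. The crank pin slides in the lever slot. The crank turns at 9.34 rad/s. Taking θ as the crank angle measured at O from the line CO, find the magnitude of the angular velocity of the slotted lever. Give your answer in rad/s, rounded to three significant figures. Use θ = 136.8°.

2.04

ω = 9.34 rad/s
Crank pin A relative to C: A = (d + r cosθ, r sinθ); lever angle φ = atan2(r sinθ, d + r cosθ).
Differentiating tanφ: φ̇ = rω(d cosθ + r)/(d² + r² + 2dr cosθ).
d² + r² + 2dr cosθ = |CA|² = 0.0706635 m²;  d cosθ + r = -0.12692 m.
|ω_lever| = |0.1218·9.34·-0.12692| / 0.0706635 = 2.0434 rad/s.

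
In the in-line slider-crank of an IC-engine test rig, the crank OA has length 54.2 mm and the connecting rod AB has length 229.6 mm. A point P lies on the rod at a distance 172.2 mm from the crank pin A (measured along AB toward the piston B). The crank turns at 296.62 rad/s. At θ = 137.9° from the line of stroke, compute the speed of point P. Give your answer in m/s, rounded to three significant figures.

ω = 296.6 rad/s.  Crank-pin speed |V_A| = rω = 16.077 m/s, perpendicular to OA.
Rod angle: sinφ = −(r/L) sinθ ⇒ φ = -9.106°; ω_rod = −rω cosθ/√(L²−r²sin²θ) = +52.617 rad/s.
V_P = V_A + ω_rod × AP, with AP = 0.1722 m along the rod.
Components: V_Px = −rω sinθ − a·ω_rod·sinφ = -9.3444 m/s;  V_Py = rω cosθ + a·ω_rod·cosφ = -2.9822 m/s.
|V_P| = √(V_Px² + V_Py²) = 9.8087 m/s.

9.81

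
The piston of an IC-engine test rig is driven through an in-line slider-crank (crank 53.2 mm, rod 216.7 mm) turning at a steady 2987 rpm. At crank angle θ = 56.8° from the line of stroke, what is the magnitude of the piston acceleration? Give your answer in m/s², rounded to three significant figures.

2340

ω = 2π·2987/60 = 312.8 rad/s
x(θ) = r cosθ + √(L² − r² sin²θ); with ω constant, a = ω²·d²x/dθ².
d²x/dθ² = −r cosθ − r²(cos2θ)/√u − r⁴ sin²2θ/(4u^{3/2}),  u = L² − r² sin²θ = 0.0449772 m².
Substituting r = 0.0532 m, L = 0.2167 m, θ = 56.8°: d²x/dθ² = -0.023964 m.
a = ω²·d²x/dθ² = (312.8)²·(-0.023964) = -2344.7 m/s²;  |a| = 2344.7 m/s².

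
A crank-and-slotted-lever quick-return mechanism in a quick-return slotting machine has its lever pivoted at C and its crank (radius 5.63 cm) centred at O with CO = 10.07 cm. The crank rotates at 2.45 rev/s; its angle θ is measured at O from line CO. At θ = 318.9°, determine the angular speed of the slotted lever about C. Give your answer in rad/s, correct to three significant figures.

5.24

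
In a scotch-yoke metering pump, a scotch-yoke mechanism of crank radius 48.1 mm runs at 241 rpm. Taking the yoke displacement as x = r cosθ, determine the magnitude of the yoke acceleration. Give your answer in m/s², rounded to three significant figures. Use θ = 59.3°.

15.6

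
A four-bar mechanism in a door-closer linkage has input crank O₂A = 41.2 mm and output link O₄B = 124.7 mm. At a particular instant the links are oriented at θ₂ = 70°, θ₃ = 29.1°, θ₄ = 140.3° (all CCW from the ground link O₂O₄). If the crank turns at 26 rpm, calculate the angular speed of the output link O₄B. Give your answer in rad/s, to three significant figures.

ω₂ = 2.723 rad/s (from 26 rpm).
Differentiating the loop-closure r₂e^{iθ₂}+r₃e^{iθ₃}=r₁+r₄e^{iθ₄} gives r₂ω₂e^{iθ₂}+r₃ω₃e^{iθ₃}=r₄ω₄e^{iθ₄}.
Eliminating the other unknown: ω₄ = r₂ω₂ sin(θ₂−θ₃) / [r₄ sin(θ₄−θ₃)].
Numerator sine = +0.65474; denominator sine = +0.93232.
Result = 0.0412·2.723·(+0.65474) / (0.1247·(+0.93232)) = +0.63174 rad/s; magnitude 0.63174 rad/s.

0.632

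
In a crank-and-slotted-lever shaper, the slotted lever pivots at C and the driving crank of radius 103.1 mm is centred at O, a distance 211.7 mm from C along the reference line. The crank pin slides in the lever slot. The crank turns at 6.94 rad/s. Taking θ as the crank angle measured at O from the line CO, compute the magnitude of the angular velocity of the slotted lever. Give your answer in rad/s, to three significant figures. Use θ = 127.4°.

0.630

ω = 6.94 rad/s
Crank pin A relative to C: A = (d + r cosθ, r sinθ); lever angle φ = atan2(r sinθ, d + r cosθ).
Differentiating tanφ: φ̇ = rω(d cosθ + r)/(d² + r² + 2dr cosθ).
d² + r² + 2dr cosθ = |CA|² = 0.028933 m²;  d cosθ + r = -0.025481 m.
|ω_lever| = |0.1031·6.94·-0.025481| / 0.028933 = 0.63016 rad/s.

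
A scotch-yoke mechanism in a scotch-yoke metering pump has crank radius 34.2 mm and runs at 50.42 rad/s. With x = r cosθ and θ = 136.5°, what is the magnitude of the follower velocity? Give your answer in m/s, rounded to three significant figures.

1.19

ω = 50.42 rad/s
x = r cosθ ⇒ ẋ = −rω sinθ.
|v| = rω|sinθ| = 0.0342·50.42·|sin 136.5°| = 1.187 m/s.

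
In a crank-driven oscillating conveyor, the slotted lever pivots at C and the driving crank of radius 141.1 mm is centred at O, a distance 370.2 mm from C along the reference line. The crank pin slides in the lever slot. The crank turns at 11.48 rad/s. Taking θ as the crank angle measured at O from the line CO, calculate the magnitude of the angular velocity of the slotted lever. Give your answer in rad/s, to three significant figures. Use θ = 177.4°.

7.04

ω = 11.48 rad/s
Crank pin A relative to C: A = (d + r cosθ, r sinθ); lever angle φ = atan2(r sinθ, d + r cosθ).
Differentiating tanφ: φ̇ = rω(d cosθ + r)/(d² + r² + 2dr cosθ).
d² + r² + 2dr cosθ = |CA|² = 0.0525944 m²;  d cosθ + r = -0.22872 m.
|ω_lever| = |0.1411·11.48·-0.22872| / 0.0525944 = 7.0442 rad/s.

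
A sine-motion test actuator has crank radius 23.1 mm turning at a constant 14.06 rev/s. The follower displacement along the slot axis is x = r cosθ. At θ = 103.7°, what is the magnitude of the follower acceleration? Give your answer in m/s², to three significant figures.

42.7

ω = 88.34 rad/s (from 14.06 rev/s).
x = r cosθ ⇒ ẍ = −rω² cosθ (ω constant).
|a| = rω²|cosθ| = 0.0231·(88.34)²·|cos 103.7°| = 42.697 m/s².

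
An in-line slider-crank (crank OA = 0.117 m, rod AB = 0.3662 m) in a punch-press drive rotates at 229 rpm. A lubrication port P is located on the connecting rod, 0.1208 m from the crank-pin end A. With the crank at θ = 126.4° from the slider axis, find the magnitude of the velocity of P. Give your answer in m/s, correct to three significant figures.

ω = 23.98 rad/s.  Crank-pin speed |V_A| = rω = 2.8058 m/s, perpendicular to OA.
Rod angle: sinφ = −(r/L) sinθ ⇒ φ = -14.902°; ω_rod = −rω cosθ/√(L²−r²sin²θ) = +4.7049 rad/s.
V_P = V_A + ω_rod × AP, with AP = 0.1208 m along the rod.
Components: V_Px = −rω sinθ − a·ω_rod·sinφ = -2.1122 m/s;  V_Py = rω cosθ + a·ω_rod·cosφ = -1.1158 m/s.
|V_P| = √(V_Px² + V_Py²) = 2.3888 m/s.

2.39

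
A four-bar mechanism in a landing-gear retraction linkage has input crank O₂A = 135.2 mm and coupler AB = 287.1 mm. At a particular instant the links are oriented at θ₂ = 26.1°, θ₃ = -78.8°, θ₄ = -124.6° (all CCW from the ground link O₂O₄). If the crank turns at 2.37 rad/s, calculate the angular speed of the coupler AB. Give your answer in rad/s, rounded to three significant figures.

ω₂ = 2.37 rad/s
Differentiating the loop-closure r₂e^{iθ₂}+r₃e^{iθ₃}=r₁+r₄e^{iθ₄} gives r₂ω₂e^{iθ₂}+r₃ω₃e^{iθ₃}=r₄ω₄e^{iθ₄}.
Eliminating the other unknown: ω₃ = r₂ω₂ sin(θ₄−θ₂) / [r₃ sin(θ₃−θ₄)].
Numerator sine = -0.48938; denominator sine = +0.71691.
Result = 0.1352·2.37·(-0.48938) / (0.2871·(+0.71691)) = -0.76186 rad/s; magnitude 0.76186 rad/s.

0.762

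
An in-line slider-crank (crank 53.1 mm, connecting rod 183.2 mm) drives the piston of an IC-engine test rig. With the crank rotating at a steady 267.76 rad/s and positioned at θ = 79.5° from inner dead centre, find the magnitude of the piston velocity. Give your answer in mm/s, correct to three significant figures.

ω = 267.8 rad/s
For an in-line slider-crank, x = r cosθ + √(L² − r² sin²θ), so v = −rω sinθ·[1 + r cosθ/√(L² − r² sin²θ)].
With r = 0.0531 m, L = 0.1832 m, θ = 79.5°: √(L² − r² sin²θ) = 0.1756 m.
v = −0.0531·267.8·0.98325·[1 + 0.0531·0.18224/0.1756] = -14.75 m/s.
|v| = 14.75 m/s = 14750 mm/s.

14800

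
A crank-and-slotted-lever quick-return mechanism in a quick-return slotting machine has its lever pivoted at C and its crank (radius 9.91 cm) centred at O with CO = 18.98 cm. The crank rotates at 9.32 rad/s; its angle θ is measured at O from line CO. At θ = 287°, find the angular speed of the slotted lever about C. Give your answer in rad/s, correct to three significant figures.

ω = 9.32 rad/s
Crank pin A relative to C: A = (d + r cosθ, r sinθ); lever angle φ = atan2(r sinθ, d + r cosθ).
Differentiating tanφ: φ̇ = rω(d cosθ + r)/(d² + r² + 2dr cosθ).
d² + r² + 2dr cosθ = |CA|² = 0.0568434 m²;  d cosθ + r = +0.15459 m.
|ω_lever| = |0.0991·9.32·+0.15459| / 0.0568434 = 2.5119 rad/s.

2.51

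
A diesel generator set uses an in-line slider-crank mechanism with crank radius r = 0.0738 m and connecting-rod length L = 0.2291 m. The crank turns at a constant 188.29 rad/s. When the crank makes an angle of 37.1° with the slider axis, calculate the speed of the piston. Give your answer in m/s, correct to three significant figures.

ω = 188.3 rad/s
For an in-line slider-crank, x = r cosθ + √(L² − r² sin²θ), so v = −rω sinθ·[1 + r cosθ/√(L² − r² sin²θ)].
With r = 0.0738 m, L = 0.2291 m, θ = 37.1°: √(L² − r² sin²θ) = 0.22473 m.
v = −0.0738·188.3·0.60321·[1 + 0.0738·0.79758/0.22473] = -10.577 m/s.
|v| = 10.577 m/s.

10.6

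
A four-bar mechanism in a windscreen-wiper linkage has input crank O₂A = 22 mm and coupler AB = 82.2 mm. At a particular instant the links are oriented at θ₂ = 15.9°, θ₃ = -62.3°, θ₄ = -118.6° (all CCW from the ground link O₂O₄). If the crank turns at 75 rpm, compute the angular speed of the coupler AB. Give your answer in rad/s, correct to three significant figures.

1.80

ω₂ = 7.854 rad/s (from 75 rpm).
Differentiating the loop-closure r₂e^{iθ₂}+r₃e^{iθ₃}=r₁+r₄e^{iθ₄} gives r₂ω₂e^{iθ₂}+r₃ω₃e^{iθ₃}=r₄ω₄e^{iθ₄}.
Eliminating the other unknown: ω₃ = r₂ω₂ sin(θ₄−θ₂) / [r₃ sin(θ₃−θ₄)].
Numerator sine = -0.71325; denominator sine = +0.83195.
Result = 0.022·7.854·(-0.71325) / (0.0822·(+0.83195)) = -1.8021 rad/s; magnitude 1.8021 rad/s.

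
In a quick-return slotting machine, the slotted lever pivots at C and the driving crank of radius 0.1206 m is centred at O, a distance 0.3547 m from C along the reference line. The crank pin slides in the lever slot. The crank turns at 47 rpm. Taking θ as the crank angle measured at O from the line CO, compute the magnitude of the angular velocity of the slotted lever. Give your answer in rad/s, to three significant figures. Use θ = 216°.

ω = 4.922 rad/s (from 47 rpm).
Crank pin A relative to C: A = (d + r cosθ, r sinθ); lever angle φ = atan2(r sinθ, d + r cosθ).
Differentiating tanφ: φ̇ = rω(d cosθ + r)/(d² + r² + 2dr cosθ).
d² + r² + 2dr cosθ = |CA|² = 0.0711421 m²;  d cosθ + r = -0.16636 m.
|ω_lever| = |0.1206·4.922·-0.16636| / 0.0711421 = 1.388 rad/s.

1.39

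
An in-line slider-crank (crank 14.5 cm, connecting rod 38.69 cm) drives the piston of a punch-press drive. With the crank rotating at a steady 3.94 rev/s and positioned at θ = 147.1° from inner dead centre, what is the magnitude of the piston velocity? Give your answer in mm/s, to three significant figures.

1320

ω = 2π·3.94 = 24.76 rad/s
For an in-line slider-crank, x = r cosθ + √(L² − r² sin²θ), so v = −rω sinθ·[1 + r cosθ/√(L² − r² sin²θ)].
With r = 0.145 m, L = 0.3869 m, θ = 147.1°: √(L² − r² sin²θ) = 0.3788 m.
v = −0.145·24.76·0.54317·[1 + 0.145·-0.83962/0.3788] = -1.3231 m/s.
|v| = 1.3231 m/s = 1323.1 mm/s.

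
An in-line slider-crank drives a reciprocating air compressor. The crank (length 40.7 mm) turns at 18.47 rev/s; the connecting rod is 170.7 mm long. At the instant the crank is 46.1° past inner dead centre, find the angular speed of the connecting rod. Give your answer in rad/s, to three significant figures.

19.5

ω = 116.1 rad/s (converted from 18.47 rev/s).
The rod makes angle φ with the slider axis where L sinφ = r sinθ; differentiating, L cosφ·φ̇ = r ω cosθ.
L cosφ = √(L² − r² sin²θ) = 0.16816 m.
|ω_rod| = r ω |cosθ| / √(L² − r² sin²θ) = 0.0407·116.1·0.69340/0.16816 = 19.476 rad/s.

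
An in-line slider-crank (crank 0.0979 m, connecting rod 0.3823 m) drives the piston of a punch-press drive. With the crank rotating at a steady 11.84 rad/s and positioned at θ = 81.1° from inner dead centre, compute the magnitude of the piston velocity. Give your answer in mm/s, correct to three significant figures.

ω = 11.84 rad/s
For an in-line slider-crank, x = r cosθ + √(L² − r² sin²θ), so v = −rω sinθ·[1 + r cosθ/√(L² − r² sin²θ)].
With r = 0.0979 m, L = 0.3823 m, θ = 81.1°: √(L² − r² sin²θ) = 0.36986 m.
v = −0.0979·11.84·0.98796·[1 + 0.0979·0.15471/0.36986] = -1.1921 m/s.
|v| = 1.1921 m/s = 1192.1 mm/s.

1190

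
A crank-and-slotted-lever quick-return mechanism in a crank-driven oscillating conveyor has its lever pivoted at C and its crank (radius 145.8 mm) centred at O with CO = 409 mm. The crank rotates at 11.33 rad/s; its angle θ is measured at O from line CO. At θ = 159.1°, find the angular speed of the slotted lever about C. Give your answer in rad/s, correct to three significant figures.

5.06

ω = 11.33 rad/s
Crank pin A relative to C: A = (d + r cosθ, r sinθ); lever angle φ = atan2(r sinθ, d + r cosθ).
Differentiating tanφ: φ̇ = rω(d cosθ + r)/(d² + r² + 2dr cosθ).
d² + r² + 2dr cosθ = |CA|² = 0.0771213 m²;  d cosθ + r = -0.23629 m.
|ω_lever| = |0.1458·11.33·-0.23629| / 0.0771213 = 5.0612 rad/s.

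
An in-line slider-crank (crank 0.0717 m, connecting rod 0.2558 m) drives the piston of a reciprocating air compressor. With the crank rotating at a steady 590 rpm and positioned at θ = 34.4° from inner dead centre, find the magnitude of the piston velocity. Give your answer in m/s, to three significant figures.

ω = 2π·590/60 = 61.78 rad/s
For an in-line slider-crank, x = r cosθ + √(L² − r² sin²θ), so v = −rω sinθ·[1 + r cosθ/√(L² − r² sin²θ)].
With r = 0.0717 m, L = 0.2558 m, θ = 34.4°: √(L² − r² sin²θ) = 0.25257 m.
v = −0.0717·61.78·0.56497·[1 + 0.0717·0.82511/0.25257] = -3.089 m/s.
|v| = 3.089 m/s.

3.09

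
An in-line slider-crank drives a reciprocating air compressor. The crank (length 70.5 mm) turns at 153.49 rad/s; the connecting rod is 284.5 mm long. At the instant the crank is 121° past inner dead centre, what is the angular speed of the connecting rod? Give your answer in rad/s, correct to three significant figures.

20.0

ω = 153.5 rad/s
The rod makes angle φ with the slider axis where L sinφ = r sinθ; differentiating, L cosφ·φ̇ = r ω cosθ.
L cosφ = √(L² − r² sin²θ) = 0.27801 m.
|ω_rod| = r ω |cosθ| / √(L² − r² sin²θ) = 0.0705·153.5·0.51504/0.27801 = 20.047 rad/s.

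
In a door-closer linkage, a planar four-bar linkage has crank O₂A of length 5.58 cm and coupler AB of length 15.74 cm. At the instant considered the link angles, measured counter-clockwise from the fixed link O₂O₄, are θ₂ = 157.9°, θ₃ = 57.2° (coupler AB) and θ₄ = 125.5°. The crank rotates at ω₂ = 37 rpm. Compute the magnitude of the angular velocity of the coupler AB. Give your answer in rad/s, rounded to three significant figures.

0.792

ω₂ = 3.875 rad/s (from 37 rpm).
Differentiating the loop-closure r₂e^{iθ₂}+r₃e^{iθ₃}=r₁+r₄e^{iθ₄} gives r₂ω₂e^{iθ₂}+r₃ω₃e^{iθ₃}=r₄ω₄e^{iθ₄}.
Eliminating the other unknown: ω₃ = r₂ω₂ sin(θ₄−θ₂) / [r₃ sin(θ₃−θ₄)].
Numerator sine = -0.53583; denominator sine = -0.92913.
Result = 0.0558·3.875·(-0.53583) / (0.1574·(-0.92913)) = +0.79215 rad/s; magnitude 0.79215 rad/s.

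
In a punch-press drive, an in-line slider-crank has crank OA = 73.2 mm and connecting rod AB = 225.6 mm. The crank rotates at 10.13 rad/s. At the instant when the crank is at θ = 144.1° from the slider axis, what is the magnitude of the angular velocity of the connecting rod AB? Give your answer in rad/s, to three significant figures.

2.71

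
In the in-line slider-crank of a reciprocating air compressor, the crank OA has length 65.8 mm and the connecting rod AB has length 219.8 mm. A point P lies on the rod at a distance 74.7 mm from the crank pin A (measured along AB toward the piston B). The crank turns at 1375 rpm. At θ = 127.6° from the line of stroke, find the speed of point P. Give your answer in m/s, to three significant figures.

8.00

ω = 144 rad/s.  Crank-pin speed |V_A| = rω = 9.4745 m/s, perpendicular to OA.
Rod angle: sinφ = −(r/L) sinθ ⇒ φ = -13.720°; ω_rod = −rω cosθ/√(L²−r²sin²θ) = +27.073 rad/s.
V_P = V_A + ω_rod × AP, with AP = 0.0747 m along the rod.
Components: V_Px = −rω sinθ − a·ω_rod·sinφ = -7.0269 m/s;  V_Py = rω cosθ + a·ω_rod·cosφ = -3.8162 m/s.
|V_P| = √(V_Px² + V_Py²) = 7.9963 m/s.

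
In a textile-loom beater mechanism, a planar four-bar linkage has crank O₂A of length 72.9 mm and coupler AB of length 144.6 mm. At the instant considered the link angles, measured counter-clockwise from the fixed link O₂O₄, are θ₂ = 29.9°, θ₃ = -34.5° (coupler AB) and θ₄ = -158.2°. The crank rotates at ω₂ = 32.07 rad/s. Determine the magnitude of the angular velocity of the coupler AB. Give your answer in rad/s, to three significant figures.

2.74

ω₂ = 32.07 rad/s
Differentiating the loop-closure r₂e^{iθ₂}+r₃e^{iθ₃}=r₁+r₄e^{iθ₄} gives r₂ω₂e^{iθ₂}+r₃ω₃e^{iθ₃}=r₄ω₄e^{iθ₄}.
Eliminating the other unknown: ω₃ = r₂ω₂ sin(θ₄−θ₂) / [r₃ sin(θ₃−θ₄)].
Numerator sine = +0.14090; denominator sine = +0.83195.
Result = 0.0729·32.07·(+0.14090) / (0.1446·(+0.83195)) = +2.7383 rad/s; magnitude 2.7383 rad/s.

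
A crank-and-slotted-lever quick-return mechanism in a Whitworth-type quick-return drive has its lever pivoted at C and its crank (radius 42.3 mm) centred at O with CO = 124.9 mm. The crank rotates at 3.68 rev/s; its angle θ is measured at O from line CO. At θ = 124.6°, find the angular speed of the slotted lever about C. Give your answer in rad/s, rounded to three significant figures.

ω = 23.12 rad/s (from 3.68 rev/s).
Crank pin A relative to C: A = (d + r cosθ, r sinθ); lever angle φ = atan2(r sinθ, d + r cosθ).
Differentiating tanφ: φ̇ = rω(d cosθ + r)/(d² + r² + 2dr cosθ).
d² + r² + 2dr cosθ = |CA|² = 0.0113892 m²;  d cosθ + r = -0.028624 m.
|ω_lever| = |0.0423·23.12·-0.028624| / 0.0113892 = 2.4581 rad/s.

2.46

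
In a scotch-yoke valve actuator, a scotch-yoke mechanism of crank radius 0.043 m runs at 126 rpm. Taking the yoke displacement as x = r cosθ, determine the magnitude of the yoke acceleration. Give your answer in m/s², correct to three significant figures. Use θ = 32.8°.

ω = 13.19 rad/s (from 126 rpm).
x = r cosθ ⇒ ẍ = −rω² cosθ (ω constant).
|a| = rω²|cosθ| = 0.043·(13.19)²·|cos 32.8°| = 6.2927 m/s².

6.29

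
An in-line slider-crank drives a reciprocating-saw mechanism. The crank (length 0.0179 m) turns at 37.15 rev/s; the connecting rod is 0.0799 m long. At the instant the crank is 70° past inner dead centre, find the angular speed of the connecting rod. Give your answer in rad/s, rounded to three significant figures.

18.3

ω = 233.4 rad/s (converted from 37.15 rev/s).
The rod makes angle φ with the slider axis where L sinφ = r sinθ; differentiating, L cosφ·φ̇ = r ω cosθ.
L cosφ = √(L² − r² sin²θ) = 0.078109 m.
|ω_rod| = r ω |cosθ| / √(L² − r² sin²θ) = 0.0179·233.4·0.34202/0.078109 = 18.295 rad/s.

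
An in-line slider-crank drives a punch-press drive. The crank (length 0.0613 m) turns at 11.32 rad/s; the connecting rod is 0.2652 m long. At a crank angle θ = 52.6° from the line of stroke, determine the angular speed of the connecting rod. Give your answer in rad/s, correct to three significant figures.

ω = 11.32 rad/s
The rod makes angle φ with the slider axis where L sinφ = r sinθ; differentiating, L cosφ·φ̇ = r ω cosθ.
L cosφ = √(L² − r² sin²θ) = 0.26069 m.
|ω_rod| = r ω |cosθ| / √(L² − r² sin²θ) = 0.0613·11.32·0.60738/0.26069 = 1.6167 rad/s.

1.62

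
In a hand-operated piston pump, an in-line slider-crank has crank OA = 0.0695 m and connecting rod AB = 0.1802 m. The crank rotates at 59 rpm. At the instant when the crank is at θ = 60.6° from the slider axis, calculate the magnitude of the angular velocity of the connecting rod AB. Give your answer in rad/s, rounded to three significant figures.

ω = 6.178 rad/s (converted from 59 rpm).
The rod makes angle φ with the slider axis where L sinφ = r sinθ; differentiating, L cosφ·φ̇ = r ω cosθ.
L cosφ = √(L² − r² sin²θ) = 0.16972 m.
|ω_rod| = r ω |cosθ| / √(L² − r² sin²θ) = 0.0695·6.178·0.49090/0.16972 = 1.242 rad/s.

1.24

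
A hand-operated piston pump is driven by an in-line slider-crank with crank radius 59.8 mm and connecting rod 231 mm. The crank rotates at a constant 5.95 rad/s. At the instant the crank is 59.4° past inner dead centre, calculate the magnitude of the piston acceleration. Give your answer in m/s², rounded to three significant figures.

0.814

ω = 5.95 rad/s
x(θ) = r cosθ + √(L² − r² sin²θ); with ω constant, a = ω²·d²x/dθ².
d²x/dθ² = −r cosθ − r²(cos2θ)/√u − r⁴ sin²2θ/(4u^{3/2}),  u = L² − r² sin²θ = 0.0507116 m².
Substituting r = 0.0598 m, L = 0.231 m, θ = 59.4°: d²x/dθ² = -0.023005 m.
a = ω²·d²x/dθ² = (5.95)²·(-0.023005) = -0.81445 m/s²;  |a| = 0.81445 m/s².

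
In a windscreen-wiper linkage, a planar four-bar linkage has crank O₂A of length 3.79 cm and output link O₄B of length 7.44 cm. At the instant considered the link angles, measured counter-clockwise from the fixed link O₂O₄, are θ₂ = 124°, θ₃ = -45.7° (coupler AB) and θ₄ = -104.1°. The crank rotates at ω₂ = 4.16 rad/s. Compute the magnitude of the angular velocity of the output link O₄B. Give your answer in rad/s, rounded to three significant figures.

0.445

ω₂ = 4.16 rad/s
Differentiating the loop-closure r₂e^{iθ₂}+r₃e^{iθ₃}=r₁+r₄e^{iθ₄} gives r₂ω₂e^{iθ₂}+r₃ω₃e^{iθ₃}=r₄ω₄e^{iθ₄}.
Eliminating the other unknown: ω₄ = r₂ω₂ sin(θ₂−θ₃) / [r₄ sin(θ₄−θ₃)].
Numerator sine = +0.17880; denominator sine = -0.85173.
Result = 0.0379·4.16·(+0.17880) / (0.0744·(-0.85173)) = -0.44487 rad/s; magnitude 0.44487 rad/s.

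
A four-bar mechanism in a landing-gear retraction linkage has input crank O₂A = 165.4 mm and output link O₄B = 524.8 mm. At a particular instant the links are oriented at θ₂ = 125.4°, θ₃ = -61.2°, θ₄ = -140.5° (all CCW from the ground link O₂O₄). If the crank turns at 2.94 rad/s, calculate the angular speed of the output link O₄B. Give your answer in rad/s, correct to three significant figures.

ω₂ = 2.94 rad/s
Differentiating the loop-closure r₂e^{iθ₂}+r₃e^{iθ₃}=r₁+r₄e^{iθ₄} gives r₂ω₂e^{iθ₂}+r₃ω₃e^{iθ₃}=r₄ω₄e^{iθ₄}.
Eliminating the other unknown: ω₄ = r₂ω₂ sin(θ₂−θ₃) / [r₄ sin(θ₄−θ₃)].
Numerator sine = -0.11494; denominator sine = -0.98261.
Result = 0.1654·2.94·(-0.11494) / (0.5248·(-0.98261)) = +0.10838 rad/s; magnitude 0.10838 rad/s.

0.108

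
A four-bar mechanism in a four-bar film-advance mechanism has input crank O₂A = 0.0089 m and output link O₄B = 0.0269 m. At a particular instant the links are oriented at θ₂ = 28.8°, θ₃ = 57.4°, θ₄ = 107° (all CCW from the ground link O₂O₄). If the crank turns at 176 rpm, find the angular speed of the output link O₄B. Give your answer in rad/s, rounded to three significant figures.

ω₂ = 18.43 rad/s (from 176 rpm).
Differentiating the loop-closure r₂e^{iθ₂}+r₃e^{iθ₃}=r₁+r₄e^{iθ₄} gives r₂ω₂e^{iθ₂}+r₃ω₃e^{iθ₃}=r₄ω₄e^{iθ₄}.
Eliminating the other unknown: ω₄ = r₂ω₂ sin(θ₂−θ₃) / [r₄ sin(θ₄−θ₃)].
Numerator sine = -0.47869; denominator sine = +0.76154.
Result = 0.0089·18.43·(-0.47869) / (0.0269·(+0.76154)) = -3.833 rad/s; magnitude 3.833 rad/s.

3.83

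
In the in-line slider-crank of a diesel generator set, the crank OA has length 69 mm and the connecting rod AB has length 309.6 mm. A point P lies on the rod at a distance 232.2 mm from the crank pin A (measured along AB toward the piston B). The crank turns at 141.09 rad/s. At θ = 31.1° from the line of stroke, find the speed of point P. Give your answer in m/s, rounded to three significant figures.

6.12

ω = 141.1 rad/s.  Crank-pin speed |V_A| = rω = 9.7352 m/s, perpendicular to OA.
Rod angle: sinφ = −(r/L) sinθ ⇒ φ = -6.610°; ω_rod = −rω cosθ/√(L²−r²sin²θ) = -27.105 rad/s.
V_P = V_A + ω_rod × AP, with AP = 0.2322 m along the rod.
Components: V_Px = −rω sinθ − a·ω_rod·sinφ = -5.7531 m/s;  V_Py = rω cosθ + a·ω_rod·cosφ = +2.084 m/s.
|V_P| = √(V_Px² + V_Py²) = 6.1189 m/s.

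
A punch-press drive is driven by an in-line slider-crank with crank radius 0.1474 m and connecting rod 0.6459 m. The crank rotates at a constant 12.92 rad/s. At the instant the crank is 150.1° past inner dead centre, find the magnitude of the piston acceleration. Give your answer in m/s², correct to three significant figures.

ω = 12.92 rad/s
x(θ) = r cosθ + √(L² − r² sin²θ); with ω constant, a = ω²·d²x/dθ².
d²x/dθ² = −r cosθ − r²(cos2θ)/√u − r⁴ sin²2θ/(4u^{3/2}),  u = L² − r² sin²θ = 0.411788 m².
Substituting r = 0.1474 m, L = 0.6459 m, θ = 150.1°: d²x/dθ² = +0.11042 m.
a = ω²·d²x/dθ² = (12.92)²·(+0.11042) = +18.431 m/s²;  |a| = 18.431 m/s².

18.4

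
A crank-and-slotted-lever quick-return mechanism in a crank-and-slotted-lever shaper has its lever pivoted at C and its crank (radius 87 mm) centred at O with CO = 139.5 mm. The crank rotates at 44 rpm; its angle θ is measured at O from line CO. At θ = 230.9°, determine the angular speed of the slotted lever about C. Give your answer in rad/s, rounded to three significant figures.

0.0335

ω = 4.608 rad/s (from 44 rpm).
Crank pin A relative to C: A = (d + r cosθ, r sinθ); lever angle φ = atan2(r sinθ, d + r cosθ).
Differentiating tanφ: φ̇ = rω(d cosθ + r)/(d² + r² + 2dr cosθ).
d² + r² + 2dr cosθ = |CA|² = 0.0117209 m²;  d cosθ + r = -0.00097928 m.
|ω_lever| = |0.087·4.608·-0.00097928| / 0.0117209 = 0.033492 rad/s.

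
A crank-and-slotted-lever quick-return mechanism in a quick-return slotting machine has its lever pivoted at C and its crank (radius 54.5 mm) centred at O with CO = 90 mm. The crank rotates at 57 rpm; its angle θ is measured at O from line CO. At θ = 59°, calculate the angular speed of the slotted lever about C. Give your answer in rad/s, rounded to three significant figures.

2.03

ω = 5.969 rad/s (from 57 rpm).
Crank pin A relative to C: A = (d + r cosθ, r sinθ); lever angle φ = atan2(r sinθ, d + r cosθ).
Differentiating tanφ: φ̇ = rω(d cosθ + r)/(d² + r² + 2dr cosθ).
d² + r² + 2dr cosθ = |CA|² = 0.0161228 m²;  d cosθ + r = +0.10085 m.
|ω_lever| = |0.0545·5.969·+0.10085| / 0.0161228 = 2.0349 rad/s.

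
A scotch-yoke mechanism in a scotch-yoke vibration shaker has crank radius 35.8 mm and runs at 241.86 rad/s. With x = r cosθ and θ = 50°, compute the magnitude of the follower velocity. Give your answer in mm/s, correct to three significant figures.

ω = 241.9 rad/s
x = r cosθ ⇒ ẋ = −rω sinθ.
|v| = rω|sinθ| = 0.0358·241.9·|sin 50°| = 6.6329 m/s = 6632.9 mm/s.

6630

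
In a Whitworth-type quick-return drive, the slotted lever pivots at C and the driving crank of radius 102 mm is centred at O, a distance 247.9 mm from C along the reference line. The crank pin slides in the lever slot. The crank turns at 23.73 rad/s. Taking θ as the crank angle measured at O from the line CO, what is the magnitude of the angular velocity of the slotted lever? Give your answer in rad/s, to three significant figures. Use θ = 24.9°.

6.72

ω = 23.73 rad/s
Crank pin A relative to C: A = (d + r cosθ, r sinθ); lever angle φ = atan2(r sinθ, d + r cosθ).
Differentiating tanφ: φ̇ = rω(d cosθ + r)/(d² + r² + 2dr cosθ).
d² + r² + 2dr cosθ = |CA|² = 0.117729 m²;  d cosθ + r = +0.32686 m.
|ω_lever| = |0.102·23.73·+0.32686| / 0.117729 = 6.72 rad/s.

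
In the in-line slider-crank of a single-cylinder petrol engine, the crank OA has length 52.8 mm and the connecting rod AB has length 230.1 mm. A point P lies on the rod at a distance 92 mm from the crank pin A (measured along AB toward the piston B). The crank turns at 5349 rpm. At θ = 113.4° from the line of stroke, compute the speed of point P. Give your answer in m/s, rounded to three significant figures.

27.1

ω = 560.1 rad/s.  Crank-pin speed |V_A| = rω = 29.576 m/s, perpendicular to OA.
Rod angle: sinφ = −(r/L) sinθ ⇒ φ = -12.157°; ω_rod = −rω cosθ/√(L²−r²sin²θ) = +52.218 rad/s.
V_P = V_A + ω_rod × AP, with AP = 0.092 m along the rod.
Components: V_Px = −rω sinθ − a·ω_rod·sinφ = -26.132 m/s;  V_Py = rω cosθ + a·ω_rod·cosφ = -7.0496 m/s.
|V_P| = √(V_Px² + V_Py²) = 27.066 m/s.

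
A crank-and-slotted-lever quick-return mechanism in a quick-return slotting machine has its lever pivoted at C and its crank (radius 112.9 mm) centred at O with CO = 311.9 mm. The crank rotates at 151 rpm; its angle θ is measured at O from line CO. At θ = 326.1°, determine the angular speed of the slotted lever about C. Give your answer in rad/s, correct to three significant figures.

3.94

ω = 15.81 rad/s (from 151 rpm).
Crank pin A relative to C: A = (d + r cosθ, r sinθ); lever angle φ = atan2(r sinθ, d + r cosθ).
Differentiating tanφ: φ̇ = rω(d cosθ + r)/(d² + r² + 2dr cosθ).
d² + r² + 2dr cosθ = |CA|² = 0.168483 m²;  d cosθ + r = +0.37178 m.
|ω_lever| = |0.1129·15.81·+0.37178| / 0.168483 = 3.9394 rad/s.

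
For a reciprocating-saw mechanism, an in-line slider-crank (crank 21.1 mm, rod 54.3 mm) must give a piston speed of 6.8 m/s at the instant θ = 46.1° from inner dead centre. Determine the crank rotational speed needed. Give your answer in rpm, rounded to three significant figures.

For an in-line slider-crank, |v_piston| = rω|sinθ|·[1 + r cosθ/√(L² − r² sin²θ)].
With r = 0.0211 m, L = 0.0543 m, θ = 46.1°: the bracketed kinematic factor |dx/dθ| = 0.019471 m.
ω = v/|dx/dθ| = 6.8/0.019471 = 349.24 rad/s.
N = 60ω/(2π) = 3335 rpm.

3340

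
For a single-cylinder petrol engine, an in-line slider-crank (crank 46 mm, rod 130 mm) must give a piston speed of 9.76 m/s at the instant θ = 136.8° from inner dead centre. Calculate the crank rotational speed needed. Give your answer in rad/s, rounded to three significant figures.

For an in-line slider-crank, |v_piston| = rω|sinθ|·[1 + r cosθ/√(L² − r² sin²θ)].
With r = 0.046 m, L = 0.13 m, θ = 136.8°: the bracketed kinematic factor |dx/dθ| = 0.023117 m.
ω = v/|dx/dθ| = 9.76/0.023117 = 422.19 rad/s.

422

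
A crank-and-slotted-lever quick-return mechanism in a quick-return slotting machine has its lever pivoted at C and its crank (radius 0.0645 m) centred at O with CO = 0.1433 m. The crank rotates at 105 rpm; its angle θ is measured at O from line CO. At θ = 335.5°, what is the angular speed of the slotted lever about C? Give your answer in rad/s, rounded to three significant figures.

3.33

ω = 11 rad/s (from 105 rpm).
Crank pin A relative to C: A = (d + r cosθ, r sinθ); lever angle φ = atan2(r sinθ, d + r cosθ).
Differentiating tanφ: φ̇ = rω(d cosθ + r)/(d² + r² + 2dr cosθ).
d² + r² + 2dr cosθ = |CA|² = 0.0415164 m²;  d cosθ + r = +0.1949 m.
|ω_lever| = |0.0645·11·+0.1949| / 0.0415164 = 3.3294 rad/s.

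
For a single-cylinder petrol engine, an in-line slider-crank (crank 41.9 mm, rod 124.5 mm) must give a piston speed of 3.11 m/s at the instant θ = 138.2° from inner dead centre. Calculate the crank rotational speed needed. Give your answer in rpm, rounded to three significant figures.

For an in-line slider-crank, |v_piston| = rω|sinθ|·[1 + r cosθ/√(L² − r² sin²θ)].
With r = 0.0419 m, L = 0.1245 m, θ = 138.2°: the bracketed kinematic factor |dx/dθ| = 0.020738 m.
ω = v/|dx/dθ| = 3.11/0.020738 = 149.97 rad/s.
N = 60ω/(2π) = 1432.1 rpm.

1430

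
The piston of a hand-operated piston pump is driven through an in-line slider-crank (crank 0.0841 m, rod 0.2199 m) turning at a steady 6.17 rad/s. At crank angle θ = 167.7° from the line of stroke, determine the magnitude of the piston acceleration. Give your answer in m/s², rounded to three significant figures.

2.00

ω = 6.17 rad/s
x(θ) = r cosθ + √(L² − r² sin²θ); with ω constant, a = ω²·d²x/dθ².
d²x/dθ² = −r cosθ − r²(cos2θ)/√u − r⁴ sin²2θ/(4u^{3/2}),  u = L² − r² sin²θ = 0.048035 m².
Substituting r = 0.0841 m, L = 0.2199 m, θ = 167.7°: d²x/dθ² = +0.052622 m.
a = ω²·d²x/dθ² = (6.17)²·(+0.052622) = +2.0032 m/s²;  |a| = 2.0032 m/s².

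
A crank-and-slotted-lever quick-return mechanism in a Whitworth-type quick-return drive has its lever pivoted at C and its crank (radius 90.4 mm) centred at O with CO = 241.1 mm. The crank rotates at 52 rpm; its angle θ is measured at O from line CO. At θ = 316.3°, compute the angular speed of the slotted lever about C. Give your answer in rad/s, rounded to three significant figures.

ω = 5.445 rad/s (from 52 rpm).
Crank pin A relative to C: A = (d + r cosθ, r sinθ); lever angle φ = atan2(r sinθ, d + r cosθ).
Differentiating tanφ: φ̇ = rω(d cosθ + r)/(d² + r² + 2dr cosθ).
d² + r² + 2dr cosθ = |CA|² = 0.0978161 m²;  d cosθ + r = +0.26471 m.
|ω_lever| = |0.0904·5.445·+0.26471| / 0.0978161 = 1.3322 rad/s.

1.33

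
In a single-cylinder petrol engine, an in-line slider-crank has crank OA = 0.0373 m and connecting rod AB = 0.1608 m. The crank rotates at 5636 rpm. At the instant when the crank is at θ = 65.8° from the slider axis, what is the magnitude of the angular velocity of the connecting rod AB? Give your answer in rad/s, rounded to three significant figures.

57.4

ω = 590.2 rad/s (converted from 5636 rpm).
The rod makes angle φ with the slider axis where L sinφ = r sinθ; differentiating, L cosφ·φ̇ = r ω cosθ.
L cosφ = √(L² − r² sin²θ) = 0.15716 m.
|ω_rod| = r ω |cosθ| / √(L² − r² sin²θ) = 0.0373·590.2·0.40992/0.15716 = 57.421 rad/s.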